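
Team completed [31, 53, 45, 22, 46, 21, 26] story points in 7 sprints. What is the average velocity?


Formula: Avg velocity = Total points / Number of sprints
Points: [31, 53, 45, 22, 46, 21, 26]
Sum = 31 + 53 + 45 + 22 + 46 + 21 + 26 = 244
Avg velocity = 244 / 7 = 34.86 points/sprint

34.86 points/sprint


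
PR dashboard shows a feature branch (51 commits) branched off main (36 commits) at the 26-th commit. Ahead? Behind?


Common ancestor: commit #26
feature commits after divergence: 51 - 26 = 25
main commits after divergence: 36 - 26 = 10
feature is 25 commits ahead of main
main is 10 commits ahead of feature

feature ahead: 25, main ahead: 10


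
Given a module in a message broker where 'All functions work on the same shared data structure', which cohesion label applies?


Reasoning: Functions share data
Type: Communicational cohesion

Communicational cohesion


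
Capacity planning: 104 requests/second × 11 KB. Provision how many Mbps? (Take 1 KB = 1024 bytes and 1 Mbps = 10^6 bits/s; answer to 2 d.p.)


Formula: Mbps = payload_bytes * RPS * 8 / 1e6
Payload per request = 11 KB = 11 * 1024 = 11264 bytes
Total bytes/sec = 11264 * 104 = 1171456
Total bits/sec = 1171456 * 8 = 9371648
Mbps = 9371648 / 1e6 = 9.37

9.37 Mbps


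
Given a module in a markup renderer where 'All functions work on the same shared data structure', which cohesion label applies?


Reasoning: Functions share data
Type: Communicational cohesion

Communicational cohesion


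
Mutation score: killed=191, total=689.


Mutation score = killed / total * 100
Mutation score = 191 / 689 * 100
Mutation score = 27.72%

27.72%


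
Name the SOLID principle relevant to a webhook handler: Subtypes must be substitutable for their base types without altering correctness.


This describes the Liskov Substitution Principle (LSP)

Liskov Substitution Principle (LSP)


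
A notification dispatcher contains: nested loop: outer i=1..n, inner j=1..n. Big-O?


Reasoning: n iterations times n iterations
Complexity: O(n^2)

O(n^2)


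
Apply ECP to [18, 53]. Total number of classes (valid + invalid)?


Valid range: [18, 53]
Class 1: x < 18 — invalid
Class 2: 18 ≤ x ≤ 53 — valid
Class 3: x > 53 — invalid
Total equivalence classes: 3

3 equivalence classes


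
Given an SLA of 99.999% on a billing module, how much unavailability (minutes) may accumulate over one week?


Formula: allowed downtime = period * (100 - SLA) / 100
Period (week) = 10080 minutes
Unavailability fraction = (100 - 99.999) / 100
Allowed downtime = 10080 * (100 - 99.999) / 100
Allowed downtime = 0.1008 minutes

0.1008 minutes


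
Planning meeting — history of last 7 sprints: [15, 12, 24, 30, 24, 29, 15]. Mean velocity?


Formula: Avg velocity = Total points / Number of sprints
Points: [15, 12, 24, 30, 24, 29, 15]
Sum = 15 + 12 + 24 + 30 + 24 + 29 + 15 = 149
Avg velocity = 149 / 7 = 21.29 points/sprint

21.29 points/sprint


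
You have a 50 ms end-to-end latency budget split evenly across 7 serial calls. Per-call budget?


Formula: per_stage = total_budget / stages
per_stage = 50 / 7
per_stage = 7.14 ms

7.14 ms


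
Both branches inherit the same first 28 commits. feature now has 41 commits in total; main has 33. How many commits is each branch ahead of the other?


Common ancestor: commit #28
feature commits after divergence: 41 - 28 = 13
main commits after divergence: 33 - 28 = 5
feature is 13 commits ahead of main
main is 5 commits ahead of feature

feature ahead: 13, main ahead: 5


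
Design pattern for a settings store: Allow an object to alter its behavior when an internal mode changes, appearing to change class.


This matches the State pattern

State


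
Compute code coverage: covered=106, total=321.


Coverage = covered / total * 100
Coverage = 106 / 321 * 100
Coverage = 33.02%

33.02%


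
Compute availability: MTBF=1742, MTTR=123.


Availability = MTBF / (MTBF + MTTR)
Availability = 1742 / (1742 + 123)
Availability = 1742 / 1865
Availability = 93.4048%

93.4048%


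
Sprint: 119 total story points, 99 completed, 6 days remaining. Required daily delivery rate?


Formula: Required rate = Remaining points / Days left
Remaining = 119 - 99 = 20 points
Required rate = 20 / 6 = 3.33 points/day

3.33 points/day


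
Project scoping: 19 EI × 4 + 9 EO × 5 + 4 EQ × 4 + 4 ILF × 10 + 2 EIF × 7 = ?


UFP = EI*4 + EO*5 + EQ*4 + ILF*10 + EIF*7
UFP = 19*4 + 9*5 + 4*4 + 4*10 + 2*7
UFP = 76 + 45 + 16 + 40 + 14
UFP = 191

191


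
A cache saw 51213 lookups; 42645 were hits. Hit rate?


Formula: hit rate = hits / (hits + misses) * 100
hit rate = 42645 / (42645 + 8568) * 100
hit rate = 42645 / 51213 * 100
hit rate = 83.27%

83.27%


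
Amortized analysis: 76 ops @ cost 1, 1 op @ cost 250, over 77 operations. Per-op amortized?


Formula: Amortized cost = Total cost / Operations
Total cost = (76 * 1) + (1 * 250)
Total cost = 76 + 250 = 326
Amortized = 326 / 77 = 4.2338

4.2338


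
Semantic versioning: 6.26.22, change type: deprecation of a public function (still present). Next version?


Current: 6.26.22
Change category: 'deprecation of a public function (still present)' → minor bump
SemVer rule: minor bump → increment MINOR, reset PATCH to 0 (MAJOR unchanged)
New: 6.27.0

6.27.0


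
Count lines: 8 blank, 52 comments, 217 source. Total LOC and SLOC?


Total LOC = blank + comment + code
Total LOC = 8 + 52 + 217 = 277
SLOC (source only) = code = 217

Total LOC: 277, SLOC: 217


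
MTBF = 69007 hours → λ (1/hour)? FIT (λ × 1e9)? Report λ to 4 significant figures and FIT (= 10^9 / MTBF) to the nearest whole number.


Formula: λ = 1 / MTBF; FIT = λ × 1e9 = 1e9 / MTBF
λ = 1 / 69007 ≈ 1.449e-05 failures/hour
FIT = 1e9 / 69007 ≈ 14491 failures per 1e9 hours (nearest whole number)

λ = 1.449e-05 /h, FIT = 14491


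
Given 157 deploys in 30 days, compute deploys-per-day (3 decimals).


Formula: deployments per day = releases / days
= 157 / 30
= 5.233 deploys/day
(equivalently, 36.63 deploys/week)

5.233 deploys/day


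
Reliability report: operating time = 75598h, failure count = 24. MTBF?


Formula: MTBF = Total operating time / Number of failures
MTBF = 75598 / 24
MTBF = 3149.92 hours

3149.92 hours


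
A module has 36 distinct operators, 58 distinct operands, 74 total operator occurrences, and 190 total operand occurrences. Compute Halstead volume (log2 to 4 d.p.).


Formula: V = N * log2(η), where N = N1 + N2 and η = η1 + η2
η = 36 + 58 = 94
N = 74 + 190 = 264
log2(94) ≈ 6.5546
V = 264 * 6.5546 = 1730.41

1730.41


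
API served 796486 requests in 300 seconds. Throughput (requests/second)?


Formula: throughput = requests / seconds
throughput = 796486 / 300
throughput = 2654.95 requests/second

2654.95 requests/second


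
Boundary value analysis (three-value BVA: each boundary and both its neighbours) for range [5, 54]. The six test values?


Range: [5, 54]
Boundaries: just below min, min, min+1, max-1, max, just above max
Values: [4, 5, 6, 53, 54, 55]

[4, 5, 6, 53, 54, 55]


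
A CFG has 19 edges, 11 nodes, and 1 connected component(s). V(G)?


Formula: V(G) = E - N + 2P
V(G) = 19 - 11 + 2*1
V(G) = 8 + 2
V(G) = 10

10


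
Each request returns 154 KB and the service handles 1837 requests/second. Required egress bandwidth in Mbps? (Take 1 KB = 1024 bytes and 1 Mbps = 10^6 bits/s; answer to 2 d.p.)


Formula: Mbps = payload_bytes * RPS * 8 / 1e6
Payload per request = 154 KB = 154 * 1024 = 157696 bytes
Total bytes/sec = 157696 * 1837 = 289687552
Total bits/sec = 289687552 * 8 = 2317500416
Mbps = 2317500416 / 1e6 = 2317.5

2317.5 Mbps


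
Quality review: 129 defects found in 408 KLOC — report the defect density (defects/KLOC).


Defect density = defects / KLOC
Defect density = 129 / 408
Defect density = 0.316 defects/KLOC

0.316 defects/KLOC


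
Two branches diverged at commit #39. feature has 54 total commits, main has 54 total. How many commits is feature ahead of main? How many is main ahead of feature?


Common ancestor: commit #39
feature commits after divergence: 54 - 39 = 15
main commits after divergence: 54 - 39 = 15
feature is 15 commits ahead of main
main is 15 commits ahead of feature

feature ahead: 15, main ahead: 15


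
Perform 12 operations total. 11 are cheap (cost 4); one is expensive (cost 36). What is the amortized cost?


Formula: Amortized cost = Total cost / Operations
Total cost = (11 * 4) + (1 * 36)
Total cost = 44 + 36 = 80
Amortized = 80 / 12 = 6.6667

6.6667


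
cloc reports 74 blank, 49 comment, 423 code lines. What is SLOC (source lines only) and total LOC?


Total LOC = blank + comment + code
Total LOC = 74 + 49 + 423 = 546
SLOC (source only) = code = 423

Total LOC: 546, SLOC: 423


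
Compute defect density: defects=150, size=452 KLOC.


Defect density = defects / KLOC
Defect density = 150 / 452
Defect density = 0.332 defects/KLOC

0.332 defects/KLOC


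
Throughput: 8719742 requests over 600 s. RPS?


Formula: throughput = requests / seconds
throughput = 8719742 / 600
throughput = 14532.9 requests/second

14532.9 requests/second


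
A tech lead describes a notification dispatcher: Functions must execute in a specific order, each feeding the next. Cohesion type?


Reasoning: Output of one is input to next
Type: Sequential cohesion

Sequential cohesion


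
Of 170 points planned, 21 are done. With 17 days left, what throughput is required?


Formula: Required rate = Remaining points / Days left
Remaining = 170 - 21 = 149 points
Required rate = 149 / 17 = 8.76 points/day

8.76 points/day


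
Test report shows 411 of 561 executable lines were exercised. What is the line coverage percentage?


Coverage = covered / total * 100
Coverage = 411 / 561 * 100
Coverage = 73.26%

73.26%


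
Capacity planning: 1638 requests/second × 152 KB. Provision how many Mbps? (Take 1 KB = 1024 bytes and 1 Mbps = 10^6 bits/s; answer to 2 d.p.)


Formula: Mbps = payload_bytes * RPS * 8 / 1e6
Payload per request = 152 KB = 152 * 1024 = 155648 bytes
Total bytes/sec = 155648 * 1638 = 254951424
Total bits/sec = 254951424 * 8 = 2039611392
Mbps = 2039611392 / 1e6 = 2039.61

2039.61 Mbps


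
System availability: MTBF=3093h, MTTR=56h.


Availability = MTBF / (MTBF + MTTR)
Availability = 3093 / (3093 + 56)
Availability = 3093 / 3149
Availability = 98.2217%

98.2217%


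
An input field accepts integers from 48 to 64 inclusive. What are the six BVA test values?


Range: [48, 64]
Boundaries: just below min, min, min+1, max-1, max, just above max
Values: [47, 48, 49, 63, 64, 65]

[47, 48, 49, 63, 64, 65]


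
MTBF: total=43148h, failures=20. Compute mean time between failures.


Formula: MTBF = Total operating time / Number of failures
MTBF = 43148 / 20
MTBF = 2157.4 hours

2157.4 hours


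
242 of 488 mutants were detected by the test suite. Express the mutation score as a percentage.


Mutation score = killed / total * 100
Mutation score = 242 / 488 * 100
Mutation score = 49.59%

49.59%


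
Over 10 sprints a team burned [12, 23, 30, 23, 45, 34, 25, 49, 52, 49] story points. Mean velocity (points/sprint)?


Formula: Avg velocity = Total points / Number of sprints
Points: [12, 23, 30, 23, 45, 34, 25, 49, 52, 49]
Sum = 12 + 23 + 30 + 23 + 45 + 34 + 25 + 49 + 52 + 49 = 342
Avg velocity = 342 / 10 = 34.2 points/sprint

34.2 points/sprint


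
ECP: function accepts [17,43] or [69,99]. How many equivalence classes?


Valid ranges: [17,43] and [69,99]
Class 1: x < 17 — invalid
Class 2: 17 ≤ x ≤ 43 — valid
Class 3: 43 < x < 69 — invalid (gap between ranges)
Class 4: 69 ≤ x ≤ 99 — valid
Class 5: x > 99 — invalid
Total equivalence classes: 5

5 equivalence classes


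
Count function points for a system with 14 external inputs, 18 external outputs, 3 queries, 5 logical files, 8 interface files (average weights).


UFP = EI*4 + EO*5 + EQ*4 + ILF*10 + EIF*7
UFP = 14*4 + 18*5 + 3*4 + 5*10 + 8*7
UFP = 56 + 90 + 12 + 50 + 56
UFP = 264

264


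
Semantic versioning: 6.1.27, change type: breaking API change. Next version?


Current: 6.1.27
Change category: 'breaking API change' → major bump
SemVer rule: major bump → increment MAJOR, reset MINOR and PATCH to 0
New: 7.0.0

7.0.0


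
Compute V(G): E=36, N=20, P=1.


Formula: V(G) = E - N + 2P
V(G) = 36 - 20 + 2*1
V(G) = 16 + 2
V(G) = 18

18


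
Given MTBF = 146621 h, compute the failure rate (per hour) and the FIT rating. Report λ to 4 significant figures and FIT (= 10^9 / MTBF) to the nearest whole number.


Formula: λ = 1 / MTBF; FIT = λ × 1e9 = 1e9 / MTBF
λ = 1 / 146621 ≈ 6.820e-06 failures/hour
FIT = 1e9 / 146621 ≈ 6820 failures per 1e9 hours (nearest whole number)

λ = 6.820e-06 /h, FIT = 6820


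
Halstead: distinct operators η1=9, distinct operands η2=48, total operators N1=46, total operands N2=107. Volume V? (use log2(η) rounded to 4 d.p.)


Formula: V = N * log2(η), where N = N1 + N2 and η = η1 + η2
η = 9 + 48 = 57
N = 46 + 107 = 153
log2(57) ≈ 5.8329
V = 153 * 5.8329 = 892.43

892.43


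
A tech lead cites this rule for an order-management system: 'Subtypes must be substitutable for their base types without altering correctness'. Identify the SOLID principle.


This describes the Liskov Substitution Principle (LSP)

Liskov Substitution Principle (LSP)


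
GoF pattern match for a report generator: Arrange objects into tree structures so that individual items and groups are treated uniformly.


This matches the Composite pattern

Composite


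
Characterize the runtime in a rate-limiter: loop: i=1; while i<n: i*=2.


Reasoning: i doubles each step so iterations are log2(n)
Complexity: O(log n)

O(log n)


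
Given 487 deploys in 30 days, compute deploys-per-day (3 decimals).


Formula: deployments per day = releases / days
= 487 / 30
= 16.233 deploys/day
(equivalently, 113.63 deploys/week)

16.233 deploys/day


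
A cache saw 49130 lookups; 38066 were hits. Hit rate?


Formula: hit rate = hits / (hits + misses) * 100
hit rate = 38066 / (38066 + 11064) * 100
hit rate = 38066 / 49130 * 100
hit rate = 77.48%

77.48%


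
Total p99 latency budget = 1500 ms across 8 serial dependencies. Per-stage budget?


Formula: per_stage = total_budget / stages
per_stage = 1500 / 8
per_stage = 187.5 ms

187.5 ms


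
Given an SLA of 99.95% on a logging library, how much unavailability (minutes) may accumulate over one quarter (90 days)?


Formula: allowed downtime = period * (100 - SLA) / 100
Period (quarter (90 days)) = 129600 minutes
Unavailability fraction = (100 - 99.95) / 100
Allowed downtime = 129600 * (100 - 99.95) / 100
Allowed downtime = 64.8 minutes

64.8 minutes


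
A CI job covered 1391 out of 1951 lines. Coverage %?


Coverage = covered / total * 100
Coverage = 1391 / 1951 * 100
Coverage = 71.3%

71.3%


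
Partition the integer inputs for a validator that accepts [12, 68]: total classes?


Valid range: [12, 68]
Class 1: x < 12 — invalid
Class 2: 12 ≤ x ≤ 68 — valid
Class 3: x > 68 — invalid
Total equivalence classes: 3

3 equivalence classes


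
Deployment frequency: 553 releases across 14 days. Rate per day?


Formula: deployments per day = releases / days
= 553 / 14
= 39.5 deploys/day
(equivalently, 276.5 deploys/week)

39.5 deploys/day


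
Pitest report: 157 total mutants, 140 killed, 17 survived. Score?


Mutation score = killed / total * 100
Mutation score = 140 / 157 * 100
Mutation score = 89.17%

89.17%


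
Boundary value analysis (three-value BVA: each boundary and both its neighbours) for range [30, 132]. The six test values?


Range: [30, 132]
Boundaries: just below min, min, min+1, max-1, max, just above max
Values: [29, 30, 31, 131, 132, 133]

[29, 30, 31, 131, 132, 133]


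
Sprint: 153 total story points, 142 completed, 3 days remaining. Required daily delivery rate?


Formula: Required rate = Remaining points / Days left
Remaining = 153 - 142 = 11 points
Required rate = 11 / 3 = 3.67 points/day

3.67 points/day


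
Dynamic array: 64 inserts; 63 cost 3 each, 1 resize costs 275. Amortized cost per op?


Formula: Amortized cost = Total cost / Operations
Total cost = (63 * 3) + (1 * 275)
Total cost = 189 + 275 = 464
Amortized = 464 / 64 = 7.25

7.25


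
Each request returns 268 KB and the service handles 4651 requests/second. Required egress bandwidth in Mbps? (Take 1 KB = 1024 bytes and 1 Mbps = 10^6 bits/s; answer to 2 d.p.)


Formula: Mbps = payload_bytes * RPS * 8 / 1e6
Payload per request = 268 KB = 268 * 1024 = 274432 bytes
Total bytes/sec = 274432 * 4651 = 1276383232
Total bits/sec = 1276383232 * 8 = 10211065856
Mbps = 10211065856 / 1e6 = 10211.07

10211.07 Mbps


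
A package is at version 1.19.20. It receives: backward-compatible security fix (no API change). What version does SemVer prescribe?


Current: 1.19.20
Change category: 'backward-compatible security fix (no API change)' → patch bump
SemVer rule: patch bump → increment PATCH (MAJOR and MINOR unchanged)
New: 1.19.21

1.19.21


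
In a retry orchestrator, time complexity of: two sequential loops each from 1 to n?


Reasoning: sequential dominates: O(n) + O(n) = O(n)
Complexity: O(n)

O(n)


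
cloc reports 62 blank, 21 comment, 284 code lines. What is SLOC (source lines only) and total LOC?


Total LOC = blank + comment + code
Total LOC = 62 + 21 + 284 = 367
SLOC (source only) = code = 284

Total LOC: 367, SLOC: 284


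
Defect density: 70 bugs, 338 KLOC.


Defect density = defects / KLOC
Defect density = 70 / 338
Defect density = 0.207 defects/KLOC

0.207 defects/KLOC


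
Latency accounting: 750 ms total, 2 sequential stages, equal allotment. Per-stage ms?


Formula: per_stage = total_budget / stages
per_stage = 750 / 2
per_stage = 375.0 ms

375.0 ms


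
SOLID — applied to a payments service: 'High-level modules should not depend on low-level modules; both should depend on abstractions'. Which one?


This describes the Dependency Inversion Principle (DIP)

Dependency Inversion Principle (DIP)


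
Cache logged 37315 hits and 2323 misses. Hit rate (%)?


Formula: hit rate = hits / (hits + misses) * 100
hit rate = 37315 / (37315 + 2323) * 100
hit rate = 37315 / 39638 * 100
hit rate = 94.14%

94.14%


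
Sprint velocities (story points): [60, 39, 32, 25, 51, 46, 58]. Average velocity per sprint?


Formula: Avg velocity = Total points / Number of sprints
Points: [60, 39, 32, 25, 51, 46, 58]
Sum = 60 + 39 + 32 + 25 + 51 + 46 + 58 = 311
Avg velocity = 311 / 7 = 44.43 points/sprint

44.43 points/sprint


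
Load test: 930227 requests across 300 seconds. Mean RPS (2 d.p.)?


Formula: throughput = requests / seconds
throughput = 930227 / 300
throughput = 3100.76 requests/second

3100.76 requests/second


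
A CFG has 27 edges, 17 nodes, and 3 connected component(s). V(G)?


Formula: V(G) = E - N + 2P
V(G) = 27 - 17 + 2*3
V(G) = 10 + 6
V(G) = 16

16


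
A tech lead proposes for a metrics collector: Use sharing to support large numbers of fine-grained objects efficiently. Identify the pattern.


This matches the Flyweight pattern

Flyweight


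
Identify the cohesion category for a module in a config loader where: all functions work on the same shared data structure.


Reasoning: Functions share data
Type: Communicational cohesion

Communicational cohesion


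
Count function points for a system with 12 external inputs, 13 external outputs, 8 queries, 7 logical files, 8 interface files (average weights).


UFP = EI*4 + EO*5 + EQ*4 + ILF*10 + EIF*7
UFP = 12*4 + 13*5 + 8*4 + 7*10 + 8*7
UFP = 48 + 65 + 32 + 70 + 56
UFP = 271

271


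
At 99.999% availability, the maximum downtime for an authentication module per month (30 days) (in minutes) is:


Formula: allowed downtime = period * (100 - SLA) / 100
Period (month (30 days)) = 43200 minutes
Unavailability fraction = (100 - 99.999) / 100
Allowed downtime = 43200 * (100 - 99.999) / 100
Allowed downtime = 0.432 minutes

0.432 minutes


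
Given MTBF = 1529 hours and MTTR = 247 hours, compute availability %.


Availability = MTBF / (MTBF + MTTR)
Availability = 1529 / (1529 + 247)
Availability = 1529 / 1776
Availability = 86.0923%

86.0923%


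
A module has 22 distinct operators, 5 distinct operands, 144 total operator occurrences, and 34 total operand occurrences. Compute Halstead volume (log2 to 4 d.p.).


Formula: V = N * log2(η), where N = N1 + N2 and η = η1 + η2
η = 22 + 5 = 27
N = 144 + 34 = 178
log2(27) ≈ 4.7549
V = 178 * 4.7549 = 846.37

846.37


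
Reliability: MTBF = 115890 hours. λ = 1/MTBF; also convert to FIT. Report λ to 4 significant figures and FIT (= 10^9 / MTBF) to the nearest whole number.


Formula: λ = 1 / MTBF; FIT = λ × 1e9 = 1e9 / MTBF
λ = 1 / 115890 ≈ 8.629e-06 failures/hour
FIT = 1e9 / 115890 ≈ 8629 failures per 1e9 hours (nearest whole number)

λ = 8.629e-06 /h, FIT = 8629


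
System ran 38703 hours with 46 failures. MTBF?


Formula: MTBF = Total operating time / Number of failures
MTBF = 38703 / 46
MTBF = 841.37 hours

841.37 hours


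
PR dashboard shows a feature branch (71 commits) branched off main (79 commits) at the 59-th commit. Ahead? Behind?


Common ancestor: commit #59
feature commits after divergence: 71 - 59 = 12
main commits after divergence: 79 - 59 = 20
feature is 12 commits ahead of main
main is 20 commits ahead of feature

feature ahead: 12, main ahead: 20


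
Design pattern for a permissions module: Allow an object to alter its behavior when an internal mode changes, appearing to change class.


This matches the State pattern

State


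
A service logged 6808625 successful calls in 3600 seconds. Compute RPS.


Formula: throughput = requests / seconds
throughput = 6808625 / 3600
throughput = 1891.28 requests/second

1891.28 requests/second


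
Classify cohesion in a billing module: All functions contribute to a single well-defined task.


Reasoning: Best: single purpose
Type: Functional cohesion

Functional cohesion


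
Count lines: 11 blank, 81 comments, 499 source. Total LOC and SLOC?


Total LOC = blank + comment + code
Total LOC = 11 + 81 + 499 = 591
SLOC (source only) = code = 499

Total LOC: 591, SLOC: 499


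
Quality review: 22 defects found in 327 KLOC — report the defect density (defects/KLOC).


Defect density = defects / KLOC
Defect density = 22 / 327
Defect density = 0.067 defects/KLOC

0.067 defects/KLOC


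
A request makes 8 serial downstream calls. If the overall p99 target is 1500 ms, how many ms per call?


Formula: per_stage = total_budget / stages
per_stage = 1500 / 8
per_stage = 187.5 ms

187.5 ms


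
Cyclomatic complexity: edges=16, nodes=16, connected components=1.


Formula: V(G) = E - N + 2P
V(G) = 16 - 16 + 2*1
V(G) = 0 + 2
V(G) = 2

2


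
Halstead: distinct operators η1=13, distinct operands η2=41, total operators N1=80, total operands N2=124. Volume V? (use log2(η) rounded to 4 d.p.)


Formula: V = N * log2(η), where N = N1 + N2 and η = η1 + η2
η = 13 + 41 = 54
N = 80 + 124 = 204
log2(54) ≈ 5.7549
V = 204 * 5.7549 = 1174.00

1174.00


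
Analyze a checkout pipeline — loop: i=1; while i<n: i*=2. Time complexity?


Reasoning: i doubles each step so iterations are log2(n)
Complexity: O(log n)

O(log n)


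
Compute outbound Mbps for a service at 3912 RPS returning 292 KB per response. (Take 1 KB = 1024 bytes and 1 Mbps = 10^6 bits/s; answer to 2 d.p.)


Formula: Mbps = payload_bytes * RPS * 8 / 1e6
Payload per request = 292 KB = 292 * 1024 = 299008 bytes
Total bytes/sec = 299008 * 3912 = 1169719296
Total bits/sec = 1169719296 * 8 = 9357754368
Mbps = 9357754368 / 1e6 = 9357.75

9357.75 Mbps


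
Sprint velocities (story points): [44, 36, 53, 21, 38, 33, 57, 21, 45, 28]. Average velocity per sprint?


Formula: Avg velocity = Total points / Number of sprints
Points: [44, 36, 53, 21, 38, 33, 57, 21, 45, 28]
Sum = 44 + 36 + 53 + 21 + 38 + 33 + 57 + 21 + 45 + 28 = 376
Avg velocity = 376 / 10 = 37.6 points/sprint

37.6 points/sprint


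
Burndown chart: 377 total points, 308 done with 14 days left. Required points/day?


Formula: Required rate = Remaining points / Days left
Remaining = 377 - 308 = 69 points
Required rate = 69 / 14 = 4.93 points/day

4.93 points/day


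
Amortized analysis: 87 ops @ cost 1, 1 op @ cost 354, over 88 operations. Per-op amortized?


Formula: Amortized cost = Total cost / Operations
Total cost = (87 * 1) + (1 * 354)
Total cost = 87 + 354 = 441
Amortized = 441 / 88 = 5.0114

5.0114


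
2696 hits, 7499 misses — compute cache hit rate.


Formula: hit rate = hits / (hits + misses) * 100
hit rate = 2696 / (2696 + 7499) * 100
hit rate = 2696 / 10195 * 100
hit rate = 26.44%

26.44%


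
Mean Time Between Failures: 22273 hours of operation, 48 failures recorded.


Formula: MTBF = Total operating time / Number of failures
MTBF = 22273 / 48
MTBF = 464.02 hours

464.02 hours


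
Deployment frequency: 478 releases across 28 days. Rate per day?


Formula: deployments per day = releases / days
= 478 / 28
= 17.071 deploys/day
(equivalently, 119.5 deploys/week)

17.071 deploys/day


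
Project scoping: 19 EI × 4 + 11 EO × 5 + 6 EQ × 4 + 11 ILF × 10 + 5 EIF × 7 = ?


UFP = EI*4 + EO*5 + EQ*4 + ILF*10 + EIF*7
UFP = 19*4 + 11*5 + 6*4 + 11*10 + 5*7
UFP = 76 + 55 + 24 + 110 + 35
UFP = 300

300


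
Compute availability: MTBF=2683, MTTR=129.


Availability = MTBF / (MTBF + MTTR)
Availability = 2683 / (2683 + 129)
Availability = 2683 / 2812
Availability = 95.4125%

95.4125%


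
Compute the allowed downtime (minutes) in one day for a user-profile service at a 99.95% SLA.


Formula: allowed downtime = period * (100 - SLA) / 100
Period (day) = 1440 minutes
Unavailability fraction = (100 - 99.95) / 100
Allowed downtime = 1440 * (100 - 99.95) / 100
Allowed downtime = 0.72 minutes

0.72 minutes


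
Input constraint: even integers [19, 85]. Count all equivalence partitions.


Constraint: even integers in [19, 85]
Class 1: x < 19 — out-of-range invalid
Class 2: x in [19,85] but odd — wrong type invalid
Class 3: x in [19,85] and even — valid
Class 4: x > 85 — out-of-range invalid
Total equivalence classes: 4

4 equivalence classes


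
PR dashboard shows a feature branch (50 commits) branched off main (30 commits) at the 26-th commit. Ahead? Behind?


Common ancestor: commit #26
feature commits after divergence: 50 - 26 = 24
main commits after divergence: 30 - 26 = 4
feature is 24 commits ahead of main
main is 4 commits ahead of feature

feature ahead: 24, main ahead: 4


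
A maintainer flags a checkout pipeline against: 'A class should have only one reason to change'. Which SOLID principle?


This describes the Single Responsibility Principle (SRP)

Single Responsibility Principle (SRP)


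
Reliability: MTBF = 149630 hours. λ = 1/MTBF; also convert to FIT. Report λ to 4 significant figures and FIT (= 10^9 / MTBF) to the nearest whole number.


Formula: λ = 1 / MTBF; FIT = λ × 1e9 = 1e9 / MTBF
λ = 1 / 149630 ≈ 6.683e-06 failures/hour
FIT = 1e9 / 149630 ≈ 6683 failures per 1e9 hours (nearest whole number)

λ = 6.683e-06 /h, FIT = 6683


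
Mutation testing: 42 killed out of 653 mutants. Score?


Mutation score = killed / total * 100
Mutation score = 42 / 653 * 100
Mutation score = 6.43%

6.43%


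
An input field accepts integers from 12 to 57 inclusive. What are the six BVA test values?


Range: [12, 57]
Boundaries: just below min, min, min+1, max-1, max, just above max
Values: [11, 12, 13, 56, 57, 58]

[11, 12, 13, 56, 57, 58]


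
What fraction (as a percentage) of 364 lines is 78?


Coverage = covered / total * 100
Coverage = 78 / 364 * 100
Coverage = 21.43%

21.43%


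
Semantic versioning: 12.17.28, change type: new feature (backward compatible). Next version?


Current: 12.17.28
Change category: 'new feature (backward compatible)' → minor bump
SemVer rule: minor bump → increment MINOR, reset PATCH to 0 (MAJOR unchanged)
New: 12.18.0

12.18.0


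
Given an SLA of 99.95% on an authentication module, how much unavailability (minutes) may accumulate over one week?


Formula: allowed downtime = period * (100 - SLA) / 100
Period (week) = 10080 minutes
Unavailability fraction = (100 - 99.95) / 100
Allowed downtime = 10080 * (100 - 99.95) / 100
Allowed downtime = 5.04 minutes

5.04 minutes


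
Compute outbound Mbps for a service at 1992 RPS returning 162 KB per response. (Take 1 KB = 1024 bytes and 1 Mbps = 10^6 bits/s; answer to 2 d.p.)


Formula: Mbps = payload_bytes * RPS * 8 / 1e6
Payload per request = 162 KB = 162 * 1024 = 165888 bytes
Total bytes/sec = 165888 * 1992 = 330448896
Total bits/sec = 330448896 * 8 = 2643591168
Mbps = 2643591168 / 1e6 = 2643.59

2643.59 Mbps


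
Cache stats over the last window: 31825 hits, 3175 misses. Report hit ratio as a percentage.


Formula: hit rate = hits / (hits + misses) * 100
hit rate = 31825 / (31825 + 3175) * 100
hit rate = 31825 / 35000 * 100
hit rate = 90.93%

90.93%


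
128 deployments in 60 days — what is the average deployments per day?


Formula: deployments per day = releases / days
= 128 / 60
= 2.133 deploys/day
(equivalently, 14.93 deploys/week)

2.133 deploys/day


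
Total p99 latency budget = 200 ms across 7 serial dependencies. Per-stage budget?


Formula: per_stage = total_budget / stages
per_stage = 200 / 7
per_stage = 28.57 ms

28.57 ms


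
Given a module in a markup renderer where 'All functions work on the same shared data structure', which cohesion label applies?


Reasoning: Functions share data
Type: Communicational cohesion

Communicational cohesion


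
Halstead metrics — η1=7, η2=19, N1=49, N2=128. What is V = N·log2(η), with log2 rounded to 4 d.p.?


Formula: V = N * log2(η), where N = N1 + N2 and η = η1 + η2
η = 7 + 19 = 26
N = 49 + 128 = 177
log2(26) ≈ 4.7004
V = 177 * 4.7004 = 831.97

831.97


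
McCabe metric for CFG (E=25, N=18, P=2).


Formula: V(G) = E - N + 2P
V(G) = 25 - 18 + 2*2
V(G) = 7 + 4
V(G) = 11

11


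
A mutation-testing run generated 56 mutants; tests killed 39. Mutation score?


Mutation score = killed / total * 100
Mutation score = 39 / 56 * 100
Mutation score = 69.64%

69.64%


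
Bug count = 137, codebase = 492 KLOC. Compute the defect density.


Defect density = defects / KLOC
Defect density = 137 / 492
Defect density = 0.278 defects/KLOC

0.278 defects/KLOC


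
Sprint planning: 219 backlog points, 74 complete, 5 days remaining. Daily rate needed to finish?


Formula: Required rate = Remaining points / Days left
Remaining = 219 - 74 = 145 points
Required rate = 145 / 5 = 29.0 points/day

29.0 points/day


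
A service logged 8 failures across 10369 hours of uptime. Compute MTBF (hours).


Formula: MTBF = Total operating time / Number of failures
MTBF = 10369 / 8
MTBF = 1296.13 hours

1296.13 hours


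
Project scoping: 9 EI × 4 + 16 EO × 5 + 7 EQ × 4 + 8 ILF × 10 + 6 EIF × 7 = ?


UFP = EI*4 + EO*5 + EQ*4 + ILF*10 + EIF*7
UFP = 9*4 + 16*5 + 7*4 + 8*10 + 6*7
UFP = 36 + 80 + 28 + 80 + 42
UFP = 266

266


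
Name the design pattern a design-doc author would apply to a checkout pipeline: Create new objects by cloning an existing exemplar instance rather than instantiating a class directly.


This matches the Prototype pattern

Prototype


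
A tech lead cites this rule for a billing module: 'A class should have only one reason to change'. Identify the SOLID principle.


This describes the Single Responsibility Principle (SRP)

Single Responsibility Principle (SRP)


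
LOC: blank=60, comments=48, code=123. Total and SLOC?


Total LOC = blank + comment + code
Total LOC = 60 + 48 + 123 = 231
SLOC (source only) = code = 123

Total LOC: 231, SLOC: 123


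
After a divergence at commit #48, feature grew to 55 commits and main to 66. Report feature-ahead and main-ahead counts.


Common ancestor: commit #48
feature commits after divergence: 55 - 48 = 7
main commits after divergence: 66 - 48 = 18
feature is 7 commits ahead of main
main is 18 commits ahead of feature

feature ahead: 7, main ahead: 18


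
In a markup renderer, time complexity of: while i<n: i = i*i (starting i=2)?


Reasoning: squaring drives double-exponential growth; iterations ~ log log n
Complexity: O(log log n)

O(log log n)


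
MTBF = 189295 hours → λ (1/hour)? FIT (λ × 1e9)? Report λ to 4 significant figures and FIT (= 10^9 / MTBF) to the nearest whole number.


Formula: λ = 1 / MTBF; FIT = λ × 1e9 = 1e9 / MTBF
λ = 1 / 189295 ≈ 5.283e-06 failures/hour
FIT = 1e9 / 189295 ≈ 5283 failures per 1e9 hours (nearest whole number)

λ = 5.283e-06 /h, FIT = 5283


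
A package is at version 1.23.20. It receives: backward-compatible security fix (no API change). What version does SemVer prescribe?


Current: 1.23.20
Change category: 'backward-compatible security fix (no API change)' → patch bump
SemVer rule: patch bump → increment PATCH (MAJOR and MINOR unchanged)
New: 1.23.21

1.23.21


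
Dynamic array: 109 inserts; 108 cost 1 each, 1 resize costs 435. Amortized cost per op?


Formula: Amortized cost = Total cost / Operations
Total cost = (108 * 1) + (1 * 435)
Total cost = 108 + 435 = 543
Amortized = 543 / 109 = 4.9817

4.9817


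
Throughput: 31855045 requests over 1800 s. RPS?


Formula: throughput = requests / seconds
throughput = 31855045 / 1800
throughput = 17697.25 requests/second

17697.25 requests/second


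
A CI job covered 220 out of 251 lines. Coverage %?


Coverage = covered / total * 100
Coverage = 220 / 251 * 100
Coverage = 87.65%

87.65%


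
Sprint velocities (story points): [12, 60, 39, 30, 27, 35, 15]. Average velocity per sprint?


Formula: Avg velocity = Total points / Number of sprints
Points: [12, 60, 39, 30, 27, 35, 15]
Sum = 12 + 60 + 39 + 30 + 27 + 35 + 15 = 218
Avg velocity = 218 / 7 = 31.14 points/sprint

31.14 points/sprint


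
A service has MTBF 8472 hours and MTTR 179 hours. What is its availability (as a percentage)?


Availability = MTBF / (MTBF + MTTR)
Availability = 8472 / (8472 + 179)
Availability = 8472 / 8651
Availability = 97.9309%

97.9309%


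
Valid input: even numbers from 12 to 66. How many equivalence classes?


Constraint: even integers in [12, 66]
Class 1: x < 12 — out-of-range invalid
Class 2: x in [12,66] but odd — wrong type invalid
Class 3: x in [12,66] and even — valid
Class 4: x > 66 — out-of-range invalid
Total equivalence classes: 4

4 equivalence classes


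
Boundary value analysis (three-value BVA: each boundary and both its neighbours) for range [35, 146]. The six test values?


Range: [35, 146]
Boundaries: just below min, min, min+1, max-1, max, just above max
Values: [34, 35, 36, 145, 146, 147]

[34, 35, 36, 145, 146, 147]


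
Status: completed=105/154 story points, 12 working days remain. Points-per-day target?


Formula: Required rate = Remaining points / Days left
Remaining = 154 - 105 = 49 points
Required rate = 49 / 12 = 4.08 points/day

4.08 points/day


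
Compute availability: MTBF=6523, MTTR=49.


Availability = MTBF / (MTBF + MTTR)
Availability = 6523 / (6523 + 49)
Availability = 6523 / 6572
Availability = 99.2544%

99.2544%


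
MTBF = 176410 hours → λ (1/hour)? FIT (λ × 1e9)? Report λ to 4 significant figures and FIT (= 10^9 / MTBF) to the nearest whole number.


Formula: λ = 1 / MTBF; FIT = λ × 1e9 = 1e9 / MTBF
λ = 1 / 176410 ≈ 5.669e-06 failures/hour
FIT = 1e9 / 176410 ≈ 5669 failures per 1e9 hours (nearest whole number)

λ = 5.669e-06 /h, FIT = 5669


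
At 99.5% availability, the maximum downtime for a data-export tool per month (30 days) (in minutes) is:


Formula: allowed downtime = period * (100 - SLA) / 100
Period (month (30 days)) = 43200 minutes
Unavailability fraction = (100 - 99.5) / 100
Allowed downtime = 43200 * (100 - 99.5) / 100
Allowed downtime = 216.0 minutes

216.0 minutes


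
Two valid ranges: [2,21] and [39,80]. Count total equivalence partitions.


Valid ranges: [2,21] and [39,80]
Class 1: x < 2 — invalid
Class 2: 2 ≤ x ≤ 21 — valid
Class 3: 21 < x < 39 — invalid (gap between ranges)
Class 4: 39 ≤ x ≤ 80 — valid
Class 5: x > 80 — invalid
Total equivalence classes: 5

5 equivalence classes


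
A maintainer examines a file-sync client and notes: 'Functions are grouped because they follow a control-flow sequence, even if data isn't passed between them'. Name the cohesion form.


Reasoning: Grouped by order of execution within a routine, not by data flow
Type: Procedural cohesion

Procedural cohesion


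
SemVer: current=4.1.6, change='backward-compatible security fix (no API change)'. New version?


Current: 4.1.6
Change category: 'backward-compatible security fix (no API change)' → patch bump
SemVer rule: patch bump → increment PATCH (MAJOR and MINOR unchanged)
New: 4.1.7

4.1.7


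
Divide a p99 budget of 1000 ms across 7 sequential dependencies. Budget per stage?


Formula: per_stage = total_budget / stages
per_stage = 1000 / 7
per_stage = 142.86 ms

142.86 ms


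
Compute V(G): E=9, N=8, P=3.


Formula: V(G) = E - N + 2P
V(G) = 9 - 8 + 2*3
V(G) = 1 + 6
V(G) = 7

7


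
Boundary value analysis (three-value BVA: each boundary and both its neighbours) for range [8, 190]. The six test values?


Range: [8, 190]
Boundaries: just below min, min, min+1, max-1, max, just above max
Values: [7, 8, 9, 189, 190, 191]

[7, 8, 9, 189, 190, 191]


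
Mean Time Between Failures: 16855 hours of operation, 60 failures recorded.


Formula: MTBF = Total operating time / Number of failures
MTBF = 16855 / 60
MTBF = 280.92 hours

280.92 hours


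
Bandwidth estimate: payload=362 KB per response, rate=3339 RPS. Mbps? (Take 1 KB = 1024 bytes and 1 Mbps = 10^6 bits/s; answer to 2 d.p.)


Formula: Mbps = payload_bytes * RPS * 8 / 1e6
Payload per request = 362 KB = 362 * 1024 = 370688 bytes
Total bytes/sec = 370688 * 3339 = 1237727232
Total bits/sec = 1237727232 * 8 = 9901817856
Mbps = 9901817856 / 1e6 = 9901.82

9901.82 Mbps


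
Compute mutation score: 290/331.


Mutation score = killed / total * 100
Mutation score = 290 / 331 * 100
Mutation score = 87.61%

87.61%


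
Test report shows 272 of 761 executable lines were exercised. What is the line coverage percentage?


Coverage = covered / total * 100
Coverage = 272 / 761 * 100
Coverage = 35.74%

35.74%


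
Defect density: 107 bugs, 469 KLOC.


Defect density = defects / KLOC
Defect density = 107 / 469
Defect density = 0.228 defects/KLOC

0.228 defects/KLOC


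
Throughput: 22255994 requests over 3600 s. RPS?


Formula: throughput = requests / seconds
throughput = 22255994 / 3600
throughput = 6182.22 requests/second

6182.22 requests/second


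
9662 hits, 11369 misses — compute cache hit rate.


Formula: hit rate = hits / (hits + misses) * 100
hit rate = 9662 / (9662 + 11369) * 100
hit rate = 9662 / 21031 * 100
hit rate = 45.94%

45.94%


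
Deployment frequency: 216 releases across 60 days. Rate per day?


Formula: deployments per day = releases / days
= 216 / 60
= 3.6 deploys/day
(equivalently, 25.2 deploys/week)

3.6 deploys/day


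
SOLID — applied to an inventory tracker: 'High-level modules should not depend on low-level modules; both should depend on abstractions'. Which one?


This describes the Dependency Inversion Principle (DIP)

Dependency Inversion Principle (DIP)


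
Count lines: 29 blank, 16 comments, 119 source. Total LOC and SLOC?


Total LOC = blank + comment + code
Total LOC = 29 + 16 + 119 = 164
SLOC (source only) = code = 119

Total LOC: 164, SLOC: 119
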